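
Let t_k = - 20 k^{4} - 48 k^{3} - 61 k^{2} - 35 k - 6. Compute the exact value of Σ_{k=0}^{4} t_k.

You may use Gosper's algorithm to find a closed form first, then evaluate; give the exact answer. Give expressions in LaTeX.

Ratio r(k) = (20*k**4 + 128*k**3 + 325*k**2 + 381*k + 170)/(20*k**4 + 48*k**3 + 61*k**2 + 35*k + 6).
Gosper form: A/B · C(k+1)/C(k) with A=1, B=1, C=k**4 + 12*k**3/5 + 61*k**2/20 + 7*k/4 + 3/10.
Need (1)·f(k+1) − (1)·f(k) = k**4 + 12*k**3/5 + 61*k**2/20 + 7*k/4 + 3/10.
From deg A=0, deg B=0, deg C=4: d=5.
A polynomial solution: f(k) = k*(4*k**4 + 2*k**3 + 3*k**2 - k - 2)/20.
R(k) = B(k−1)·f(k)/C(k) = k*(4*k**4 + 2*k**3 + 3*k**2 - k - 2)/(20*k**4 + 48*k**3 + 61*k**2 + 35*k + 6); s_k = R·t_k = k*(-4*k**4 - 2*k**3 - 3*k**2 + k + 2).
Δs = -20*k**4 - 48*k**3 - 61*k**2 - 35*k - 6, as required.
Telescoping: Σ = s_(5) − s_(0) = -14090 − (0) = -14090.

Σ = -14090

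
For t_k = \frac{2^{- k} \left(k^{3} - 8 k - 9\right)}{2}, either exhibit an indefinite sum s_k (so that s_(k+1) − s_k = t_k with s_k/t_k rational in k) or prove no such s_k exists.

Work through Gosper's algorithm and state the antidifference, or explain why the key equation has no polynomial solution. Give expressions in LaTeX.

s_k = 2^{- k} \left(- k^{3} - 3 k^{2} - k + 4\right)

The ratio is (8*k - (k + 1)**3 + 17)/(2*(-k**3 + 8*k + 9)).
A = 1/2, B = 1, C = k**3 - 8*k - 9.
Key eq: (1/2)·f(k+1) = (1)·f(k) + (k**3 - 8*k - 9).
d = 3 from the (0,0,3) case.
Solve for f: f(k) = -2*(k**3 + 3*k**2 + k - 4) (degree 3 ≤ 3).
Then R = B(k−1)f/C = -2*(k**3 + 3*k**2 + k - 4)/(k**3 - 8*k - 9), so s_k = R(k)·t_k = (-k**3 - 3*k**2 - k + 4)/2**k.
s_(k+1) − s_k = (k**3 - 8*k - 9)/(2*2**k) = t_k.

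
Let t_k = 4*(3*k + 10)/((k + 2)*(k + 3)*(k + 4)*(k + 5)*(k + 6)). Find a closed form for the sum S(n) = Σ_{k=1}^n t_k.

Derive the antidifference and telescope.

S(n) = 2*n*(n**2 + 14*n + 63)/(45*(n**3 + 14*n**2 + 63*n + 90))

t_(k+1)/t_k = (k + 2)*(3*k + 13)/((k + 7)*(3*k + 10)).
Normal form (A,B,C) = (k + 2, k + 7, k + 10/3).
Set up (k + 2)·f(k+1) − (k + 6)·f(k) − (k + 10/3) = 0.
deg f ≤ 4 (via 1,1,1).
Solve for f: f(k) = k*(k + 3)*(k**2 + 11*k + 38)/120 (degree 4 ≤ 4).
R(k) = B(k−1)·f(k)/C(k) = k*(k + 3)*(k + 6)*(k**2 + 11*k + 38)/(40*(3*k + 10)); s_k = R·t_k = k*(k**2 + 11*k + 38)/(10*(k**3 + 11*k**2 + 38*k + 40)).
Δs = 4*(3*k + 10)/(k**5 + 20*k**4 + 155*k**3 + 580*k**2 + 1044*k + 720), as required.
Σ_(k=1)^n t_k = s_(n+1) − s_(1) = ((n**3 + 14*n**2 + 63*n + 50)/(10*(n**3 + 14*n**2 + 63*n + 90))) − (1/18), i.e. 2*n*(n**2 + 14*n + 63)/(45*(n**3 + 14*n**2 + 63*n + 90)).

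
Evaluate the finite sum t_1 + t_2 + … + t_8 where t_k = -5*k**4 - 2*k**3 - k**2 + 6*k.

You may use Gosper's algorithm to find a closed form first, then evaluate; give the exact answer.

r(k) = (5*k**4 + 22*k**3 + 37*k**2 + 22*k + 2)/(k*(5*k**3 + 2*k**2 + k - 6)) after simplifying.
So A=1 and B=1, with C=k**4 + 2*k**3/5 + k**2/5 - 6*k/5.
Solve (1)·f(k+1) − (1)·f(k) = k**4 + 2*k**3/5 + k**2/5 - 6*k/5.
d = 5 from the (0,0,4) case.
A polynomial solution: f(k) = k*(k - 1)*(k**3 - k**2 - 3)/5.
Then R = B(k−1)f/C = (k - 1)*(k**3 - k**2 - 3)/(5*k**3 + 2*k**2 + k - 6), so s_k = R(k)·t_k = k*(-k**4 + 2*k**3 - k**2 + 3*k - 3).
s_(k+1) − s_k = k*(-5*k**3 - 2*k**2 - k + 6) = t_k.
Evaluate s at k=9 and k=1: -46440 and 0; difference -46440.

Σ = -46440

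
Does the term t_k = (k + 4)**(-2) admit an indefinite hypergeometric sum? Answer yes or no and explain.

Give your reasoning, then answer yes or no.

No — the linear system for f has no solution.

Step 1: r(k) = (k + 4)**2/(k + 5)**2.
So A=k**2 + 8*k + 16 and B=k**2 + 10*k + 25, with C=1.
Solve (k**2 + 8*k + 16)·f(k+1) − (k**2 + 8*k + 16)·f(k) = 1.
deg f ≤ 0 (via 2,2,0).
Generic f = c0 gives residual -1; -1 = 0 cannot hold, so t_k is not Gosper-summable.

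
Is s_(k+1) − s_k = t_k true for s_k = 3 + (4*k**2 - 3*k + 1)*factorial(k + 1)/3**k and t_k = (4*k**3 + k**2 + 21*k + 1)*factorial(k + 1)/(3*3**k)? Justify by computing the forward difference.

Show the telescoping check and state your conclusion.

valid (s_(k+1) − s_k reduces to t_k)

s_(k+1) = -3**(-k - 1)*(3*k - 4*(k + 1)**2 + 2)*factorial(k + 2) + 3
s_(k+1) − s_k = (4*k**3 + k**2 + 21*k + 1)*factorial(k + 1)/(3*3**k)
(s_(k+1) − s_k) − t_k = 0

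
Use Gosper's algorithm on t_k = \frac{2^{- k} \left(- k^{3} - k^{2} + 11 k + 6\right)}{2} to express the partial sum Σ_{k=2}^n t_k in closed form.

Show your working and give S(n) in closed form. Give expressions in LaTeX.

The ratio is (k**3 + 4*k**2 - 6*k - 15)/(2*(k**3 + k**2 - 11*k - 6)).
Normal form (A,B,C) = (1/2, 1, k**3 + k**2 - 11*k - 6).
Need (1/2)·f(k+1) − (1)·f(k) = k**3 + k**2 - 11*k - 6.
d = 3 from the (0,0,3) case.
Coefficient equations give f(k) = -2*(k**3 + 4*k**2 - 1).
So s_k = (B(k−1)f/C)·t_k = (-2*(k**3 + 4*k**2 - 1)/(k**3 + k**2 - 11*k - 6))·t_k = (k**3 + 4*k**2 - 1)/2**k.
Check: Δs_k = (-k**3 - k**2 + 11*k + 6)/(2*2**k). ✓
s_(n+1) = 2**(-n - 1)*(n**3 + 7*n**2 + 11*n + 4) and s_(2) = 23/4, so S(n) = 2**(-n - 2)*(-23*2**n + 2*n**3 + 14*n**2 + 22*n + 8).

S(n) = 2^{- n - 2} \left(- 23 \cdot 2^{n} + 2 n^{3} + 14 n^{2} + 22 n + 8\right)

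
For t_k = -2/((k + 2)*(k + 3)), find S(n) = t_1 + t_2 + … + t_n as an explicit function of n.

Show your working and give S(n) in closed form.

S(n) = -2*n/(3*n + 9)

The ratio is (k + 2)/(k + 4).
So A=k + 2 and B=k + 4, with C=1.
Need (k + 2)·f(k+1) − (k + 3)·f(k) = 1.
d = 1 from the (1,1,0) case.
Solving with deg f ≤ 1: f(k) = k/2.
Certificate R = B(k−1)f/C = k*(k + 3)/2 gives s_k = -k/(k + 2).
Δs = -2/(k**2 + 5*k + 6), as required.
Telescope: S(n) = s_(n+1) − s_(1) = (-n - 1)/(n + 3) − (-1/3) = -2*n/(3*n + 9).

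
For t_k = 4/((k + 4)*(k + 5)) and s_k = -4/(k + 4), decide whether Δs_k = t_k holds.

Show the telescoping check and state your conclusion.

valid; difference matches t_k

s_(k+1) = -4/(k + 5)
s_(k+1) − s_k = 4/((k + 4)*(k + 5))
(s_(k+1) − s_k) − t_k = 0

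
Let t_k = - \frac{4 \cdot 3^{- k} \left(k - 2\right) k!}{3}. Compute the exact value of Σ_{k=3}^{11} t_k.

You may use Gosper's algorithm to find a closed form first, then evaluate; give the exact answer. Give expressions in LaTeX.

Σ = -7882856/2187

The ratio is (k**2 - 1)/(3*(k - 2)).
So A=k/3 + 1/3 and B=1, with C=k - 2.
Need (k/3 + 1/3)·f(k+1) − (1)·f(k) = k - 2.
deg f ≤ 0 (via 1,0,1).
Match coefficients ⇒ f(k) = 3.
So s_k = (B(k−1)f/C)·t_k = (3/(k - 2))·t_k = -4*factorial(k)/3**k.
s_(k+1) − s_k = -4*(k - 2)*factorial(k)/(3*3**k) = t_k.
Sum = s_(12) − s_(3); s_(12) = -7884800/2187, s_(3) = -8/9 ⇒ -7882856/2187.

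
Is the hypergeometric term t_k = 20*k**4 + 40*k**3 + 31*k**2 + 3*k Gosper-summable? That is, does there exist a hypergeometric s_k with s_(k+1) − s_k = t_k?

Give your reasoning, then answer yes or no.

Yes. s_k = k*(4*k**4 - 3*k**2 - 4*k + 3).

Step 1: r(k) = (20*k**4 + 120*k**3 + 271*k**2 + 265*k + 94)/(k*(20*k**3 + 40*k**2 + 31*k + 3)).
So A=1 and B=1, with C=k**4 + 2*k**3 + 31*k**2/20 + 3*k/20.
Need (1)·f(k+1) − (1)·f(k) = k**4 + 2*k**3 + 31*k**2/20 + 3*k/20.
d = 5 from the (0,0,4) case.
Solve for f: f(k) = k*(k - 1)*(4*k**3 + 4*k**2 + k - 3)/20 (degree 5 ≤ 5).
Get s_k = R·t_k = k*(4*k**4 - 3*k**2 - 4*k + 3) with R(k) = B(k−1)f(k)/C(k) = (k - 1)*(4*k**3 + 4*k**2 + k - 3)/(20*k**3 + 40*k**2 + 31*k + 3).
s_(k+1) − s_k = k*(20*k**3 + 40*k**2 + 31*k + 3) = t_k.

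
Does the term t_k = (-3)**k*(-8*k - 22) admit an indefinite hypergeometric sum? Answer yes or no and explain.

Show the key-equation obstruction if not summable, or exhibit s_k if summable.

Yes. s_k = 2*(-3)**k*(k + 2).

Ratio r(k) = 3*(-4*k - 15)/(4*k + 11).
Factor: A=-3; B=1; C=k + 11/4.
Key eq: (-3)·f(k+1) = (1)·f(k) + (k + 11/4).
Degrees (0,0,1) ⇒ d ≤ 1.
Match coefficients ⇒ f(k) = -(k + 2)/4.
Then R = B(k−1)f/C = -(k + 2)/(4*k + 11), so s_k = R(k)·t_k = 2*(-3)**k*(k + 2).
Δs = (-3)**k*(-8*k - 22), as required.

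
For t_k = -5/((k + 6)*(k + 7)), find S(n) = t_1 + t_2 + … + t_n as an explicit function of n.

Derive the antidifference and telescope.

S(n) = -5*n/(7*n + 49)

r(k) = (k + 6)/(k + 8) after simplifying.
A = k + 6, B = k + 8, C = 1.
Key eq: (k + 6)·f(k+1) = (k + 7)·f(k) + (1).
Bound: deg f ≤ 1.
A polynomial solution: f(k) = k/6.
Then R = B(k−1)f/C = k*(k + 7)/6, so s_k = R(k)·t_k = -5*k/(6*k + 36).
s_(k+1) − s_k = -5/(k**2 + 13*k + 42) = t_k.
s_(n+1) = 5*(-n - 1)/(6*(n + 7)) and s_(1) = -5/42, so S(n) = -5*n/(7*n + 49).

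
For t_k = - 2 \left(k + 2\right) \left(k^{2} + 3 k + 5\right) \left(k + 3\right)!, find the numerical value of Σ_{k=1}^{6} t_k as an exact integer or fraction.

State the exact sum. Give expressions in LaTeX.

t_(k+1)/t_k = (k + 3)*(k + 4)*(3*k + (k + 1)**2 + 8)/((k + 2)*(k**2 + 3*k + 5)).
Take A(k)=k + 4, B(k)=1, C(k)=k**3 + 5*k**2 + 11*k + 10.
f must satisfy (k + 4)·f(k+1) − (1)·f(k) = k**3 + 5*k**2 + 11*k + 10.
Degrees (1,0,3) ⇒ d ≤ 2.
Match coefficients ⇒ f(k) = k**2 + 2.
Then R = B(k−1)f/C = (k**2 + 2)/((k + 2)*(k**2 + 3*k + 5)), so s_k = R(k)·t_k = -2*(k**2 + 2)*factorial(k + 3).
Verify: -2*(k + 2)*(k**2 + 3*k + 5)*factorial(k + 3) matches t_k.
Σ_(k=1)^(6) t_k = s_(7) − s_(1) = -370137600 − (-144) = -370137456.

Σ = -370137456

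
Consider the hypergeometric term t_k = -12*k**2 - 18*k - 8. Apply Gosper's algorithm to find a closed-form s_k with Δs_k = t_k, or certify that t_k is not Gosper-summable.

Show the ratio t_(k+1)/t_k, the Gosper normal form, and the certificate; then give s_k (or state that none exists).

s_k = k*(-4*k**2 - 3*k - 1)

Step 1: r(k) = (6*k**2 + 21*k + 19)/(6*k**2 + 9*k + 4).
Gosper form: A/B · C(k+1)/C(k) with A=1, B=1, C=k**2 + 3*k/2 + 2/3.
Set up (1)·f(k+1) − (1)·f(k) − (k**2 + 3*k/2 + 2/3) = 0.
d = 3 from the (0,0,2) case.
A polynomial solution: f(k) = k*(4*k**2 + 3*k + 1)/12.
Certificate R = B(k−1)f/C = k*(4*k**2 + 3*k + 1)/(2*(6*k**2 + 9*k + 4)) gives s_k = k*(-4*k**2 - 3*k - 1).
Check: Δs_k = -12*k**2 - 18*k - 8. ✓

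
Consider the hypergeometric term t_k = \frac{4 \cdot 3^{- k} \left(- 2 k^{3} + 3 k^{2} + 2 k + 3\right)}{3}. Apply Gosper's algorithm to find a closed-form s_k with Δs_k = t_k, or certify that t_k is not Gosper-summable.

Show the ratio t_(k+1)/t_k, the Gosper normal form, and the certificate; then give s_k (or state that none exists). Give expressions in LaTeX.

r(k) = (2*k**3 + 3*k**2 - 2*k - 6)/(3*(2*k**3 - 3*k**2 - 2*k - 3)) after simplifying.
Gosper form: A/B · C(k+1)/C(k) with A=1/3, B=1, C=k**3 - 3*k**2/2 - k - 3/2.
Need (1/3)·f(k+1) − (1)·f(k) = k**3 - 3*k**2/2 - k - 3/2.
Degrees (0,0,3) ⇒ d ≤ 3.
A polynomial solution: f(k) = -3*(4*k**3 + 2*k - 3)/8.
Certificate R = B(k−1)f/C = -3*(4*k**3 + 2*k - 3)/(4*(2*k**3 - 3*k**2 - 2*k - 3)) gives s_k = (4*k**3 + 2*k - 3)/3**k.
s_(k+1) − s_k = 4*(-2*k**3 + 3*k**2 + 2*k + 3)/(3*3**k) = t_k.

s_k = 3^{- k} \left(4 k^{3} + 2 k - 3\right)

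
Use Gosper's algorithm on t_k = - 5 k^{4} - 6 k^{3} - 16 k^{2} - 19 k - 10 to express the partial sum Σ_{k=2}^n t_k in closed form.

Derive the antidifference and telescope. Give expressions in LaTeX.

S(n) = - n^{5} - 4 n^{4} - 10 n^{3} - 19 n^{2} - 22 n + 56

Compute t_(k+1)/t_k: get (5*k**4 + 26*k**3 + 64*k**2 + 89*k + 56)/(5*k**4 + 6*k**3 + 16*k**2 + 19*k + 10).
Factor: A=1; B=1; C=k**4 + 6*k**3/5 + 16*k**2/5 + 19*k/5 + 2.
Key eq: (1)·f(k+1) = (1)·f(k) + (k**4 + 6*k**3/5 + 16*k**2/5 + 19*k/5 + 2).
deg f ≤ 5 (via 0,0,4).
Coefficient equations give f(k) = k*(k**4 - k**3 + 4*k**2 + 3*k + 3)/5.
So s_k = (B(k−1)f/C)·t_k = (k*(k**4 - k**3 + 4*k**2 + 3*k + 3)/(5*k**4 + 6*k**3 + 16*k**2 + 19*k + 10))·t_k = k*(-k**4 + k**3 - 4*k**2 - 3*k - 3).
Δs = -5*k**4 - 6*k**3 - 16*k**2 - 19*k - 10, as required.
Σ_(k=2)^n t_k = s_(n+1) − s_(2) = (-n**5 - 4*n**4 - 10*n**3 - 19*n**2 - 22*n - 10) − (-66), i.e. -n**5 - 4*n**4 - 10*n**3 - 19*n**2 - 22*n + 56.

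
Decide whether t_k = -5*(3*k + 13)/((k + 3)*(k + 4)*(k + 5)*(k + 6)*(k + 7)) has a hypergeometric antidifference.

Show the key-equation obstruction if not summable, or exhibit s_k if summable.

Step 1: r(k) = (k + 3)*(3*k + 16)/((k + 8)*(3*k + 13)).
A = k + 3, B = k + 8, C = k + 13/3.
Set up (k + 3)·f(k+1) − (k + 7)·f(k) − (k + 13/3) = 0.
Bound: deg f ≤ 4.
Solve for f: f(k) = k*(k + 4)*(k**2 + 14*k + 63)/270 (degree 4 ≤ 4).
Certificate R = B(k−1)f/C = k*(k + 4)*(k + 7)*(k**2 + 14*k + 63)/(90*(3*k + 13)) gives s_k = k*(-k**2 - 14*k - 63)/(18*(k**3 + 14*k**2 + 63*k + 90)).
Δs = 5*(-3*k - 13)/(k**5 + 25*k**4 + 245*k**3 + 1175*k**2 + 2754*k + 2520), as required.

Yes. s_k = k*(-k**2 - 14*k - 63)/(18*(k**3 + 14*k**2 + 63*k + 90)).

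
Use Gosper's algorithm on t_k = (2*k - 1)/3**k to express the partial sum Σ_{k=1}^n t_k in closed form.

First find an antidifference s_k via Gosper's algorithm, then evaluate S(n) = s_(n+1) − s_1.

S(n) = (3**n - n - 1)/3**n

r(k) = (2*k + 1)/(3*(2*k - 1)) after simplifying.
So A=1/3 and B=1, with C=k - 1/2.
Solve (1/3)·f(k+1) − (1)·f(k) = k - 1/2.
From deg A=0, deg B=0, deg C=1: d=1.
A polynomial solution: f(k) = -3*k/2.
R(k) = B(k−1)·f(k)/C(k) = -3*k/(2*k - 1); s_k = R·t_k = -3**(1 - k)*k.
s_(k+1) − s_k = (2*k - 1)/3**k = t_k.
Σ_(k=1)^n t_k = s_(n+1) − s_(1) = ((-n - 1)/3**n) − (-1), i.e. (3**n - n - 1)/3**n.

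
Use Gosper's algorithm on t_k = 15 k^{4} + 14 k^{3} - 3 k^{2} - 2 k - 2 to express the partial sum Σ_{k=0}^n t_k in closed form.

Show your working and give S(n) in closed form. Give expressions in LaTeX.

S(n) = 3 n^{5} + 11 n^{4} + 11 n^{3} + n^{2} - 4 n - 2

r(k) = (15*k**4 + 74*k**3 + 129*k**2 + 94*k + 22)/(15*k**4 + 14*k**3 - 3*k**2 - 2*k - 2) after simplifying.
Factor: A=1; B=1; C=k**4 + 14*k**3/15 - k**2/5 - 2*k/15 - 2/15.
Key eq: (1)·f(k+1) = (1)·f(k) + (k**4 + 14*k**3/15 - k**2/5 - 2*k/15 - 2/15).
deg f ≤ 5 (via 0,0,4).
Solve for f: f(k) = k*(3*k**4 - 4*k**3 - 3*k**2 + 4*k - 2)/15 (degree 5 ≤ 5).
R(k) = B(k−1)·f(k)/C(k) = k*(3*k**4 - 4*k**3 - 3*k**2 + 4*k - 2)/(15*k**4 + 14*k**3 - 3*k**2 - 2*k - 2); s_k = R·t_k = k*(3*k**4 - 4*k**3 - 3*k**2 + 4*k - 2).
Δs = 15*k**4 + 14*k**3 - 3*k**2 - 2*k - 2, as required.
Evaluate: s_(n+1) = 3*n**5 + 11*n**4 + 11*n**3 + n**2 - 4*n - 2; subtract s_(0) = 0 ⇒ S(n) = 3*n**5 + 11*n**4 + 11*n**3 + n**2 - 4*n - 2.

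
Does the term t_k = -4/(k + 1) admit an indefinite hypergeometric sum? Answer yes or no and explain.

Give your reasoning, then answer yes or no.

No — t_k has no hypergeometric antidifference.

Compute t_(k+1)/t_k: get (k + 1)/(k + 2).
Normal form (A,B,C) = (k + 1, k + 2, 1).
f must satisfy (k + 1)·f(k+1) − (k + 1)·f(k) = 1.
From deg A=1, deg B=1, deg C=0: d=0.
Generic f = c0 gives residual -1; -1 = 0 cannot hold, so t_k is not Gosper-summable.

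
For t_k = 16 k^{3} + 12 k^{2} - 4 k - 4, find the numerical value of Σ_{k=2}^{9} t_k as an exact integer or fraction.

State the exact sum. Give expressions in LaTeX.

Step 1: r(k) = (4*k**3 + 15*k**2 + 17*k + 5)/(4*k**3 + 3*k**2 - k - 1).
Factor: A=1; B=1; C=k**3 + 3*k**2/4 - k/4 - 1/4.
Set up (1)·f(k+1) − (1)·f(k) − (k**3 + 3*k**2/4 - k/4 - 1/4) = 0.
deg f ≤ 4 (via 0,0,3).
Solve for f: f(k) = k**2*(k**2 - k - 1)/4 (degree 4 ≤ 4).
R(k) = B(k−1)·f(k)/C(k) = k**2*(k**2 - k - 1)/(4*k**3 + 3*k**2 - k - 1); s_k = R·t_k = 4*k**2*(k**2 - k - 1).
Verify: 16*k**3 + 12*k**2 - 4*k - 4 matches t_k.
Evaluate s at k=10 and k=2: 35600 and 16; difference 35584.

Σ = 35584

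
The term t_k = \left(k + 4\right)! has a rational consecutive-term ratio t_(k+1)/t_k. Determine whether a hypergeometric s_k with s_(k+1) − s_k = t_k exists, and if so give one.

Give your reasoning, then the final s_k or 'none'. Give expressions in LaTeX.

not Gosper-summable; s_k does not exist

Compute t_(k+1)/t_k: get k + 5.
Take A(k)=k + 5, B(k)=1, C(k)=1.
Set up (k + 5)·f(k+1) − (1)·f(k) − (1) = 0.
From deg A=1, deg B=0, deg C=0: d=-1.
Negative degree bound (-1): no f exists, t_k not Gosper-summable.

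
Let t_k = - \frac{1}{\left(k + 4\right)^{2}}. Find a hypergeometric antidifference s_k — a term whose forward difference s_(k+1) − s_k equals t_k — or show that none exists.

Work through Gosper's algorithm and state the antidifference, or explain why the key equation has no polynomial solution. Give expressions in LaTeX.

none (Gosper's algorithm certifies no s_k)

Step 1: r(k) = (k + 4)**2/(k + 5)**2.
So A=k**2 + 8*k + 16 and B=k**2 + 10*k + 25, with C=1.
f must satisfy (k**2 + 8*k + 16)·f(k+1) − (k**2 + 8*k + 16)·f(k) = 1.
d = 0 from the (2,2,0) case.
Generic f = c0 gives residual -1; -1 = 0 cannot hold, so t_k is not Gosper-summable.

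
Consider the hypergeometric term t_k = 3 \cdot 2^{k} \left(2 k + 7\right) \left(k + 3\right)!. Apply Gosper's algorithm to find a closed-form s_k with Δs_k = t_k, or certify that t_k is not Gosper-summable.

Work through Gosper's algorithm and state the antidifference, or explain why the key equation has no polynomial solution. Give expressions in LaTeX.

s_k = 3 \cdot 2^{k} \left(k + 3\right)!

Compute t_(k+1)/t_k: get 2*(k + 4)*(2*k + 9)/(2*k + 7).
So A=2*k + 8 and B=1, with C=k + 7/2.
Key eq: (2*k + 8)·f(k+1) = (1)·f(k) + (k + 7/2).
Degrees (1,0,1) ⇒ d ≤ 0.
Solving with deg f ≤ 0: f(k) = 1/2.
Certificate R = B(k−1)f/C = 1/(2*k + 7) gives s_k = 3*2**k*factorial(k + 3).
Check: Δs_k = 3*2**k*(2*k + 7)*factorial(k + 3). ✓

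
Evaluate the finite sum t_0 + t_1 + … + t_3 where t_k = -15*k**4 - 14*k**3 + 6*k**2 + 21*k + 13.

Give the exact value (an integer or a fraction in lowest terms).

Σ = -1712

r(k) = (15*k**4 + 74*k**3 + 126*k**2 + 69*k - 11)/(15*k**4 + 14*k**3 - 6*k**2 - 21*k - 13) after simplifying.
Take A(k)=1, B(k)=1, C(k)=k**4 + 14*k**3/15 - 2*k**2/5 - 7*k/5 - 13/15.
Set up (1)·f(k+1) − (1)·f(k) − (k**4 + 14*k**3/15 - 2*k**2/5 - 7*k/5 - 13/15) = 0.
d = 5 from the (0,0,4) case.
Solve for f: f(k) = k*(3*k**4 - 4*k**3 - 4*k**2 - 4*k - 4)/15 (degree 5 ≤ 5).
So s_k = (B(k−1)f/C)·t_k = (k*(3*k**4 - 4*k**3 - 4*k**2 - 4*k - 4)/(15*k**4 + 14*k**3 - 6*k**2 - 21*k - 13))·t_k = k*(-3*k**4 + 4*k**3 + 4*k**2 + 4*k + 4).
s_(k+1) − s_k = -15*k**4 - 14*k**3 + 6*k**2 + 21*k + 13 = t_k.
Telescoping: Σ = s_(4) − s_(0) = -1712 − (0) = -1712.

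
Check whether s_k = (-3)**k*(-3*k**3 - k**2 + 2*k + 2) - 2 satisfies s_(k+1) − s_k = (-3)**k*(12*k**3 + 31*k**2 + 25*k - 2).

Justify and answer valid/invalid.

valid (s_(k+1) − s_k reduces to t_k)

s_(k+1) = (-3)**(k + 1)*(2*k - 3*(k + 1)**3 - (k + 1)**2 + 4) - 2
s_(k+1) − s_k = (-3)**k*(12*k**3 + 31*k**2 + 25*k - 2)
(s_(k+1) − s_k) − t_k = 0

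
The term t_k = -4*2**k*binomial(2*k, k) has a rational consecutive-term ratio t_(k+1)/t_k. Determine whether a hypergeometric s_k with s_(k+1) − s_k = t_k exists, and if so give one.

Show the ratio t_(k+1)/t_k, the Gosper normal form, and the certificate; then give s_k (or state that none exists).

Ratio r(k) = 4*(2*k + 1)/(k + 1).
Take A(k)=8*k + 4, B(k)=k + 1, C(k)=1.
Set up (8*k + 4)·f(k+1) − (k)·f(k) − (1) = 0.
Bound: deg f ≤ -1.
d = -1 < 0 ⇒ no nonzero polynomial f; not summable.

none — t_k is not Gosper-summable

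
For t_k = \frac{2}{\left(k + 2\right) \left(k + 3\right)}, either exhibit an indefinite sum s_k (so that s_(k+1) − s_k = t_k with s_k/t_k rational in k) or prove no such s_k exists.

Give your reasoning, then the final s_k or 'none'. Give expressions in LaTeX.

r(k) = (k + 2)/(k + 4) after simplifying.
A = k + 2, B = k + 4, C = 1.
Key eq: (k + 2)·f(k+1) = (k + 3)·f(k) + (1).
Bound: deg f ≤ 1.
Solve for f: f(k) = k/2 (degree 1 ≤ 1).
Get s_k = R·t_k = k/(k + 2) with R(k) = B(k−1)f(k)/C(k) = k*(k + 3)/2.
s_(k+1) − s_k = 2/(k**2 + 5*k + 6) = t_k.

s_k = \frac{k}{k + 2}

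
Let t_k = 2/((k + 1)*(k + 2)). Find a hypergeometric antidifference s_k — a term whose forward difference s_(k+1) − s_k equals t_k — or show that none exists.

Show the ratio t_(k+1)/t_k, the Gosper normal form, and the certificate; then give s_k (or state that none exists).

t_(k+1)/t_k = (k + 1)/(k + 3).
Take A(k)=k + 1, B(k)=k + 3, C(k)=1.
Solve (k + 1)·f(k+1) − (k + 2)·f(k) = 1.
From deg A=1, deg B=1, deg C=0: d=1.
Coefficient equations give f(k) = k.
Get s_k = R·t_k = 2*k/(k + 1) with R(k) = B(k−1)f(k)/C(k) = k*(k + 2).
s_(k+1) − s_k = 2/(k**2 + 3*k + 2) = t_k.

s_k = 2*k/(k + 1)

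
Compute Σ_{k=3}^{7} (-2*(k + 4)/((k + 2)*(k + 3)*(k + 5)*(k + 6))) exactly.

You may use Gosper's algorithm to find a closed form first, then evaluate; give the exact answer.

Σ = -9/520

Compute t_(k+1)/t_k: get (k + 2)*(k + 5)**2/((k + 4)**2*(k + 7)).
Gosper form: A/B · C(k+1)/C(k) with A=k + 2, B=k + 7, C=k**2 + 8*k + 16.
Solve (k + 2)·f(k+1) − (k + 6)·f(k) = k**2 + 8*k + 16.
Degrees (1,1,2) ⇒ d ≤ 4.
Solve for f: f(k) = k*(k + 3)*(k + 4)*(k + 7)/20 (degree 4 ≤ 4).
So s_k = (B(k−1)f/C)·t_k = (k*(k + 3)*(k + 6)*(k + 7)/(20*(k + 4)))·t_k = k*(-k - 7)/(10*(k**2 + 7*k + 10)).
Check: Δs_k = 2*(-k - 4)/(k**4 + 16*k**3 + 91*k**2 + 216*k + 180). ✓
Σ_(k=3)^(7) t_k = s_(8) − s_(3) = -6/65 − (-3/40) = -9/520.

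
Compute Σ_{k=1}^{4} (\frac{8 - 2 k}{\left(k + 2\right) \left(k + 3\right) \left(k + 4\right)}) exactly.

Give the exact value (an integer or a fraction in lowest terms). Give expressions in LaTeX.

Σ = 1/7

Step 1: r(k) = (k - 3)*(k + 2)/((k - 4)*(k + 5)).
Normal form (A,B,C) = (k + 2, k + 5, k - 4).
Set up (k + 2)·f(k+1) − (k + 4)·f(k) − (k - 4) = 0.
Degrees (1,1,1) ⇒ d ≤ 2.
Solving with deg f ≤ 2: f(k) = -k*(k + 11)/6.
So s_k = (B(k−1)f/C)·t_k = (-k*(k + 4)*(k + 11)/(6*(k - 4)))·t_k = k*(k + 11)/(3*(k + 2)*(k + 3)).
Verify: 2*(4 - k)/(k**3 + 9*k**2 + 26*k + 24) matches t_k.
Telescoping: Σ = s_(5) − s_(1) = 10/21 − (1/3) = 1/7.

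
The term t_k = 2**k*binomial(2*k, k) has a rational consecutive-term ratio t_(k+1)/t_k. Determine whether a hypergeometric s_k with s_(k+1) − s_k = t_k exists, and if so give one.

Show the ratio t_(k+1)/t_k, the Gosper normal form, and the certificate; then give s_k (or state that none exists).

The ratio is 4*(2*k + 1)/(k + 1).
Gosper form: A/B · C(k+1)/C(k) with A=8*k + 4, B=k + 1, C=1.
f must satisfy (8*k + 4)·f(k+1) − (k)·f(k) = 1.
Degrees (1,1,0) ⇒ d ≤ -1.
Bound -1 < 0, so the key equation has no polynomial solution.

none — t_k is not Gosper-summable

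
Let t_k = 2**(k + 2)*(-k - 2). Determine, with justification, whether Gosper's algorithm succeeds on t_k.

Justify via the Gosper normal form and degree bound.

Yes. s_k = -2**(k + 2)*k.

The ratio is 2*(k + 3)/(k + 2).
Gosper form: A/B · C(k+1)/C(k) with A=2, B=1, C=k + 2.
Solve (2)·f(k+1) − (1)·f(k) = k + 2.
Degrees (0,0,1) ⇒ d ≤ 1.
Solve for f: f(k) = k (degree 1 ≤ 1).
Then R = B(k−1)f/C = k/(k + 2), so s_k = R(k)·t_k = -2**(k + 2)*k.
Check: Δs_k = 2**(k + 2)*(-k - 2). ✓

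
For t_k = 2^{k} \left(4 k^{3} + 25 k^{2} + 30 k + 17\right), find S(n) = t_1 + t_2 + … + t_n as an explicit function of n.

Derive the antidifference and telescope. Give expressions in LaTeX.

S(n) = 8 \cdot 2^{n} n^{3} + 26 \cdot 2^{n} n^{2} + 32 \cdot 2^{n} n + 20 \cdot 2^{n} - 20

Step 1: r(k) = 2*(4*k**3 + 37*k**2 + 92*k + 76)/(4*k**3 + 25*k**2 + 30*k + 17).
So A=2 and B=1, with C=k**3 + 25*k**2/4 + 15*k/2 + 17/4.
f must satisfy (2)·f(k+1) − (1)·f(k) = k**3 + 25*k**2/4 + 15*k/2 + 17/4.
d = 3 from the (0,0,3) case.
Match coefficients ⇒ f(k) = (4*k**3 + k**2 + 2*k + 3)/4.
Certificate R = B(k−1)f/C = (4*k**3 + k**2 + 2*k + 3)/(4*k**3 + 25*k**2 + 30*k + 17) gives s_k = 2**k*(4*k**3 + k**2 + 2*k + 3).
Check: Δs_k = 2**k*(4*k**3 + 25*k**2 + 30*k + 17). ✓
s_(n+1) = 2**(n + 1)*(4*n**3 + 13*n**2 + 16*n + 10) and s_(1) = 20, so S(n) = 8*2**n*n**3 + 26*2**n*n**2 + 32*2**n*n + 20*2**n - 20.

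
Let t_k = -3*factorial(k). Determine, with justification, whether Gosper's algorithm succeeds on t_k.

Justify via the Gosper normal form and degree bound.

Step 1: r(k) = k + 1.
Take A(k)=k + 1, B(k)=1, C(k)=1.
f must satisfy (k + 1)·f(k+1) − (1)·f(k) = 1.
Degrees (1,0,0) ⇒ d ≤ -1.
deg f ≤ -1 is impossible — no certificate.

No — key equation has no polynomial f.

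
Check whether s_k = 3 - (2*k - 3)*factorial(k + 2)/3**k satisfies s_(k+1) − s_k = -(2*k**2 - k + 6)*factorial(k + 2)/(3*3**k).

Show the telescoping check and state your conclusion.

valid; difference matches t_k

s_(k+1) = -3**(-k - 1)*(2*k - 1)*factorial(k + 3) + 3
s_(k+1) − s_k = -(2*k**2 - k + 6)*factorial(k + 2)/(3*3**k)
(s_(k+1) − s_k) − t_k = 0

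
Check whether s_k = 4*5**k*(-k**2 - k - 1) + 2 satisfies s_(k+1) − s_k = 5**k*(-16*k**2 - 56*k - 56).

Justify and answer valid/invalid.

s_(k+1) = -20*5**k*(k + (k + 1)**2 + 2) + 2
s_(k+1) − s_k = 5**k*(-16*k**2 - 56*k - 56)
(s_(k+1) − s_k) − t_k = 0

valid (s_(k+1) − s_k reduces to t_k)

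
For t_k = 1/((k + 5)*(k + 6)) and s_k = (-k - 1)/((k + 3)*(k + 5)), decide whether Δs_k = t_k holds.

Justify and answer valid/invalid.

s_(k+1) = (-k - 2)/((k + 4)*(k + 6))
s_(k+1) − s_k = (k**2 + 3*k - 6)/(k**4 + 18*k**3 + 119*k**2 + 342*k + 360)
(s_(k+1) − s_k) − t_k = 2*(-2*k - 9)/(k**4 + 18*k**3 + 119*k**2 + 342*k + 360)

Invalid: residual 2*(-2*k - 9)/(k**4 + 18*k**3 + 119*k**2 + 342*k + 360) ≠ 0.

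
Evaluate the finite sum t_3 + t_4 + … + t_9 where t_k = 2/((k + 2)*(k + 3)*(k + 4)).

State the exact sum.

r(k) = (k + 2)/(k + 5) after simplifying.
Normal form (A,B,C) = (k + 2, k + 5, 1).
Set up (k + 2)·f(k+1) − (k + 4)·f(k) − (1) = 0.
From deg A=1, deg B=1, deg C=0: d=2.
Solve for f: f(k) = k*(k + 5)/12 (degree 2 ≤ 2).
So s_k = (B(k−1)f/C)·t_k = (k*(k + 4)*(k + 5)/12)·t_k = k*(k + 5)/(6*(k + 2)*(k + 3)).
Δs = 2/(k**3 + 9*k**2 + 26*k + 24), as required.
Telescoping: Σ = s_(10) − s_(3) = 25/156 − (2/15) = 7/260.

Σ = 7/260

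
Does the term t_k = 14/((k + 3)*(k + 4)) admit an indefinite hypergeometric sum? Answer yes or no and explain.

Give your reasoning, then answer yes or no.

Yes. s_k = 14*k/(3*(k + 3)).

Step 1: r(k) = (k + 3)/(k + 5).
Take A(k)=k + 3, B(k)=k + 5, C(k)=1.
Key eq: (k + 3)·f(k+1) = (k + 4)·f(k) + (1).
Bound: deg f ≤ 1.
Solve for f: f(k) = k/3 (degree 1 ≤ 1).
So s_k = (B(k−1)f/C)·t_k = (k*(k + 4)/3)·t_k = 14*k/(3*(k + 3)).
s_(k+1) − s_k = 14/(k**2 + 7*k + 12) = t_k.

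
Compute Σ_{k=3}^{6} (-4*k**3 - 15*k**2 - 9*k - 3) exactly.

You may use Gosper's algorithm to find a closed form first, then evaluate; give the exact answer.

Σ = -3192

The ratio is (4*k**3 + 27*k**2 + 51*k + 31)/(4*k**3 + 15*k**2 + 9*k + 3).
A = 1, B = 1, C = k**3 + 15*k**2/4 + 9*k/4 + 3/4.
Key eq: (1)·f(k+1) = (1)·f(k) + (k**3 + 15*k**2/4 + 9*k/4 + 3/4).
d = 4 from the (0,0,3) case.
Solving with deg f ≤ 4: f(k) = k*(k**3 + 3*k**2 - 2*k + 1)/4.
So s_k = (B(k−1)f/C)·t_k = (k*(k**3 + 3*k**2 - 2*k + 1)/(4*k**3 + 15*k**2 + 9*k + 3))·t_k = k*(-k**3 - 3*k**2 + 2*k - 1).
Δs = -4*k**3 - 15*k**2 - 9*k - 3, as required.
Telescoping: Σ = s_(7) − s_(3) = -3339 − (-147) = -3192.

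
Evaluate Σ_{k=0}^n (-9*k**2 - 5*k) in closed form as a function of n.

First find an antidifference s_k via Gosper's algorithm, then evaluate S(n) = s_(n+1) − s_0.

S(n) = n*(-3*n**2 - 7*n - 4)

Ratio r(k) = (9*k**2 + 23*k + 14)/(k*(9*k + 5)).
Gosper form: A/B · C(k+1)/C(k) with A=1, B=1, C=k**2 + 5*k/9.
Key eq: (1)·f(k+1) = (1)·f(k) + (k**2 + 5*k/9).
From deg A=0, deg B=0, deg C=2: d=3.
Solve for f: f(k) = k*(k - 1)*(3*k + 1)/9 (degree 3 ≤ 3).
So s_k = (B(k−1)f/C)·t_k = ((k - 1)*(3*k + 1)/(9*k + 5))·t_k = k*(-3*k**2 + 2*k + 1).
Verify: k*(-9*k - 5) matches t_k.
Evaluate: s_(n+1) = n*(-3*n**2 - 7*n - 4); subtract s_(0) = 0 ⇒ S(n) = n*(-3*n**2 - 7*n - 4).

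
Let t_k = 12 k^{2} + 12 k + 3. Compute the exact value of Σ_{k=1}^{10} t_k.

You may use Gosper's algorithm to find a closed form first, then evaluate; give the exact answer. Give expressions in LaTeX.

Σ = 5310

Step 1: r(k) = (4*k**2 + 12*k + 9)/(4*k**2 + 4*k + 1).
Normal form (A,B,C) = (1, 1, k**2 + k + 1/4).
Set up (1)·f(k+1) − (1)·f(k) − (k**2 + k + 1/4) = 0.
d = 3 from the (0,0,2) case.
Solving with deg f ≤ 3: f(k) = k*(2*k - 1)*(2*k + 1)/12.
So s_k = (B(k−1)f/C)·t_k = (k*(2*k - 1)/(3*(2*k + 1)))·t_k = 4*k**3 - k.
s_(k+1) − s_k = 12*k**2 + 12*k + 3 = t_k.
Sum = s_(11) − s_(1); s_(11) = 5313, s_(1) = 3 ⇒ 5310.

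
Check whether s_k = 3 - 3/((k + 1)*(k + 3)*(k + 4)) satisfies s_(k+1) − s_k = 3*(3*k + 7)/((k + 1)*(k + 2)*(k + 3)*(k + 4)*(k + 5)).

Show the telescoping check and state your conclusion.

valid (s_(k+1) − s_k reduces to t_k)

s_(k+1) = 3 - 3/((k + 2)*(k + 4)*(k + 5))
s_(k+1) − s_k = 3*(3*k + 7)/(k**5 + 15*k**4 + 85*k**3 + 225*k**2 + 274*k + 120)
(s_(k+1) − s_k) − t_k = 0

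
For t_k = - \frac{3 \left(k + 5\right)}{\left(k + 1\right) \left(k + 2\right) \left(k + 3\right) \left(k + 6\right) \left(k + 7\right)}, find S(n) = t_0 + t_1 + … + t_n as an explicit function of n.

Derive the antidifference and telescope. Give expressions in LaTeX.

Compute t_(k+1)/t_k: get (k + 1)*(k + 6)**2/((k + 4)*(k + 5)*(k + 8)).
So A=k + 1 and B=k + 8, with C=k**3 + 14*k**2 + 65*k + 100.
Set up (k + 1)·f(k+1) − (k + 7)·f(k) − (k**3 + 14*k**2 + 65*k + 100) = 0.
deg f ≤ 6 (via 1,1,3).
A polynomial solution: f(k) = k*(k + 3)*(k + 4)**2*(k + 5)**2/36.
Then R = B(k−1)f/C = k*(k + 3)*(k + 4)*(k + 7)/36, so s_k = R(k)·t_k = k*(-k**2 - 9*k - 20)/(12*(k**3 + 9*k**2 + 20*k + 12)).
Verify: 3*(-k - 5)/(k**5 + 19*k**4 + 131*k**3 + 401*k**2 + 540*k + 252) matches t_k.
Evaluate: s_(n+1) = (-n**3 - 12*n**2 - 41*n - 30)/(12*(n**3 + 12*n**2 + 41*n + 42)); subtract s_(0) = 0 ⇒ S(n) = (-n**3 - 12*n**2 - 41*n - 30)/(12*(n**3 + 12*n**2 + 41*n + 42)).

S(n) = \frac{- n^{3} - 12 n^{2} - 41 n - 30}{12 \left(n^{3} + 12 n^{2} + 41 n + 42\right)}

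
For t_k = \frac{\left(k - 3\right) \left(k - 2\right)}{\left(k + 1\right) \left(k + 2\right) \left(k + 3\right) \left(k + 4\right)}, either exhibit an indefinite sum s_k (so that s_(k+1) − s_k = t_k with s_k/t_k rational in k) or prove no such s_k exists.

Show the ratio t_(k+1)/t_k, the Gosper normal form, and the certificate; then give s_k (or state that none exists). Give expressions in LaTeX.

t_(k+1)/t_k = (k - 1)*(k + 1)/((k - 3)*(k + 5)).
Gosper form: A/B · C(k+1)/C(k) with A=k + 1, B=k + 5, C=k**2 - 5*k + 6.
f must satisfy (k + 1)·f(k+1) − (k + 4)·f(k) = k**2 - 5*k + 6.
Bound: deg f ≤ 3.
A polynomial solution: f(k) = k*(k**2 + 3*k + 14)/3.
So s_k = (B(k−1)f/C)·t_k = (k*(k + 4)*(k**2 + 3*k + 14)/(3*(k - 3)*(k - 2)))·t_k = k*(k**2 + 3*k + 14)/(3*(k**3 + 6*k**2 + 11*k + 6)).
Check: Δs_k = (k**2 - 5*k + 6)/(k**4 + 10*k**3 + 35*k**2 + 50*k + 24). ✓

s_k = \frac{k \left(k^{2} + 3 k + 14\right)}{3 \left(k^{3} + 6 k^{2} + 11 k + 6\right)}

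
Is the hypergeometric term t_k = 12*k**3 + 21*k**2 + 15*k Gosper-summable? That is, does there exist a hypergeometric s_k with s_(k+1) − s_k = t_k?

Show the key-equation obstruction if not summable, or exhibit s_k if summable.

Ratio r(k) = (4*k**3 + 19*k**2 + 31*k + 16)/(k*(4*k**2 + 7*k + 5)).
Normal form (A,B,C) = (1, 1, k**3 + 7*k**2/4 + 5*k/4).
Need (1)·f(k+1) − (1)·f(k) = k**3 + 7*k**2/4 + 5*k/4.
Degrees (0,0,3) ⇒ d ≤ 4.
Coefficient equations give f(k) = k*(k - 1)*(3*k**2 + 4*k + 4)/12.
R(k) = B(k−1)·f(k)/C(k) = (k - 1)*(3*k**2 + 4*k + 4)/(3*(4*k**2 + 7*k + 5)); s_k = R·t_k = k*(3*k**3 + k**2 - 4).
Verify: 3*k*(4*k**2 + 7*k + 5) matches t_k.

Yes. s_k = k*(3*k**3 + k**2 - 4).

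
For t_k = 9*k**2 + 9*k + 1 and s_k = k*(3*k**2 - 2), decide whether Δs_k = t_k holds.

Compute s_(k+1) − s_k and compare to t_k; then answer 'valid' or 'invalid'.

Valid: the claim telescopes to t_k.

s_(k+1) = (k + 1)*(3*(k + 1)**2 - 2)
s_(k+1) − s_k = 9*k**2 + 9*k + 1
(s_(k+1) − s_k) − t_k = 0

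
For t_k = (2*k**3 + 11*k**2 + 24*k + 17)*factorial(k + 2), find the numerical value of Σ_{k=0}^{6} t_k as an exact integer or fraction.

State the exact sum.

Σ = 43545598

t_(k+1)/t_k = (2*k**4 + 23*k**3 + 103*k**2 + 210*k + 162)/(2*k**3 + 11*k**2 + 24*k + 17).
Factor: A=k + 3; B=1; C=k**3 + 11*k**2/2 + 12*k + 17/2.
Solve (k + 3)·f(k+1) − (1)·f(k) = k**3 + 11*k**2/2 + 12*k + 17/2.
Degrees (1,0,3) ⇒ d ≤ 2.
Solving with deg f ≤ 2: f(k) = (k + 1)*(2*k + 1)/2.
Get s_k = R·t_k = (k + 1)*(2*k + 1)*factorial(k + 2) with R(k) = B(k−1)f(k)/C(k) = (k + 1)*(2*k + 1)/(2*k**3 + 11*k**2 + 24*k + 17).
Δs = (2*k**3 + 11*k**2 + 24*k + 17)*factorial(k + 2), as required.
Σ_(k=0)^(6) t_k = s_(7) − s_(0) = 43545600 − (2) = 43545598.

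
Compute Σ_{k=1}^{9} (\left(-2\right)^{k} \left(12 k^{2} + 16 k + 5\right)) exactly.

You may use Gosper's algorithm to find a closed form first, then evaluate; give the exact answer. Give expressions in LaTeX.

Compute t_(k+1)/t_k: get 2*(-12*k**2 - 40*k - 33)/(12*k**2 + 16*k + 5).
Gosper form: A/B · C(k+1)/C(k) with A=-2, B=1, C=k**2 + 4*k/3 + 5/12.
Set up (-2)·f(k+1) − (1)·f(k) − (k**2 + 4*k/3 + 5/12) = 0.
From deg A=0, deg B=0, deg C=2: d=2.
Match coefficients ⇒ f(k) = -(2*k - 1)*(2*k + 1)/12.
Then R = B(k−1)f/C = -(2*k - 1)/(6*k + 5), so s_k = R(k)·t_k = (-2)**k*(1 - 4*k**2).
Check: Δs_k = (-2)**k*(12*k**2 + 16*k + 5). ✓
Sum = s_(10) − s_(1); s_(10) = -408576, s_(1) = 6 ⇒ -408582.

Σ = -408582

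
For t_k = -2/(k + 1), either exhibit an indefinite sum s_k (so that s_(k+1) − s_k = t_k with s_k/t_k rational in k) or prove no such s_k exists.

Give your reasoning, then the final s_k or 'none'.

no hypergeometric antidifference exists

r(k) = (k + 1)/(k + 2) after simplifying.
Factor: A=k + 1; B=k + 2; C=1.
Key eq: (k + 1)·f(k+1) = (k + 1)·f(k) + (1).
d = 0 from the (1,1,0) case.
f = c0 ⇒ A·f(k+1) − B(k−1)·f(k) − C = -1. The system {-1 = 0} is inconsistent; no antidifference.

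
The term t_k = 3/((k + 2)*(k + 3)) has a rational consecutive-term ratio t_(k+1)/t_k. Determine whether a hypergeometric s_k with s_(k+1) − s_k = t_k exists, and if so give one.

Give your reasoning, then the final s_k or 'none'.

t_(k+1)/t_k = (k + 2)/(k + 4).
Gosper form: A/B · C(k+1)/C(k) with A=k + 2, B=k + 4, C=1.
Set up (k + 2)·f(k+1) − (k + 3)·f(k) − (1) = 0.
From deg A=1, deg B=1, deg C=0: d=1.
A polynomial solution: f(k) = k/2.
Get s_k = R·t_k = 3*k/(2*(k + 2)) with R(k) = B(k−1)f(k)/C(k) = k*(k + 3)/2.
s_(k+1) − s_k = 3/(k**2 + 5*k + 6) = t_k.

s_k = 3*k/(2*(k + 2))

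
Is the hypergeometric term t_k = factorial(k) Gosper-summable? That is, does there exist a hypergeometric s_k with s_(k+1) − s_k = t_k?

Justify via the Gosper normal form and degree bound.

t_(k+1)/t_k = k + 1.
Factor: A=k + 1; B=1; C=1.
f must satisfy (k + 1)·f(k+1) − (1)·f(k) = 1.
d = -1 from the (1,0,0) case.
Bound -1 < 0, so the key equation has no polynomial solution.

No; the degree bound rules out any f.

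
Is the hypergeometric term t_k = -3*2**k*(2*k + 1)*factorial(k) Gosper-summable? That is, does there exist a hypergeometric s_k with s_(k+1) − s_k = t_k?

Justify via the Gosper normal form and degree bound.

Yes. s_k = -3*2**k*factorial(k).

Step 1: r(k) = 2*(k + 1)*(2*k + 3)/(2*k + 1).
Take A(k)=2*k + 2, B(k)=1, C(k)=k + 1/2.
f must satisfy (2*k + 2)·f(k+1) − (1)·f(k) = k + 1/2.
deg f ≤ 0 (via 1,0,1).
Solve for f: f(k) = 1/2 (degree 0 ≤ 0).
Get s_k = R·t_k = -3*2**k*factorial(k) with R(k) = B(k−1)f(k)/C(k) = 1/(2*k + 1).
Check: Δs_k = -3*2**k*(2*k + 1)*factorial(k). ✓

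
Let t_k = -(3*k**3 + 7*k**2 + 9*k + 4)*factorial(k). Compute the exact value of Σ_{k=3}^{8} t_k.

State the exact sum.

Compute t_(k+1)/t_k: get (3*k**4 + 19*k**3 + 48*k**2 + 55*k + 23)/(3*k**3 + 7*k**2 + 9*k + 4).
So A=k + 1 and B=1, with C=k**3 + 7*k**2/3 + 3*k + 4/3.
Need (k + 1)·f(k+1) − (1)·f(k) = k**3 + 7*k**2/3 + 3*k + 4/3.
Bound: deg f ≤ 2.
A polynomial solution: f(k) = (3*k**2 + k - 1)/3.
Certificate R = B(k−1)f/C = (3*k**2 + k - 1)/(3*k**3 + 7*k**2 + 9*k + 4) gives s_k = -(3*k**2 + k - 1)*factorial(k).
Δs = -(3*k**3 + 7*k**2 + 9*k + 4)*factorial(k), as required.
Telescoping: Σ = s_(9) − s_(3) = -91082880 − (-174) = -91082706.

Σ = -91082706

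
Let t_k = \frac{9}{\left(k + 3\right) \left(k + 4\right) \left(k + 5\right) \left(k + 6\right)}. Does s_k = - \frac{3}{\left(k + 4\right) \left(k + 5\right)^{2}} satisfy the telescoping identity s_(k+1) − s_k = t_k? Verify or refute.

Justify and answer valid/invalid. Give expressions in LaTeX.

s_(k+1) = -3/((k + 5)*(k + 6)**2)
s_(k+1) − s_k = 3*(3*k + 16)/(k**5 + 26*k**4 + 269*k**3 + 1384*k**2 + 3540*k + 3600)
(s_(k+1) − s_k) − t_k = 6*(-4*k - 21)/(k**6 + 29*k**5 + 347*k**4 + 2191*k**3 + 7692*k**2 + 14220*k + 10800)

Invalid: residual \frac{6 \left(- 4 k - 21\right)}{k^{6} + 29 k^{5} + 347 k^{4} + 2191 k^{3} + 7692 k^{2} + 14220 k + 10800} ≠ 0.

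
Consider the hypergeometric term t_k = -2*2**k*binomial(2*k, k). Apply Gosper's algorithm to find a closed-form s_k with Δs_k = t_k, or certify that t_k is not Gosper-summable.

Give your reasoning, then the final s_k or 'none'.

r(k) = 4*(2*k + 1)/(k + 1) after simplifying.
Take A(k)=8*k + 4, B(k)=k + 1, C(k)=1.
f must satisfy (8*k + 4)·f(k+1) − (k)·f(k) = 1.
deg f ≤ -1 (via 1,1,0).
deg f ≤ -1 is impossible — no certificate.

not Gosper-summable; s_k does not exist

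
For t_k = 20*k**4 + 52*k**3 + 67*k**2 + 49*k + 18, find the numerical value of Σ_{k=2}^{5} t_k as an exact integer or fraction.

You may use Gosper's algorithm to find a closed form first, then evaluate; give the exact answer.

Compute t_(k+1)/t_k: get (20*k**4 + 132*k**3 + 343*k**2 + 419*k + 206)/(20*k**4 + 52*k**3 + 67*k**2 + 49*k + 18).
So A=1 and B=1, with C=k**4 + 13*k**3/5 + 67*k**2/20 + 49*k/20 + 9/10.
Key eq: (1)·f(k+1) = (1)·f(k) + (k**4 + 13*k**3/5 + 67*k**2/20 + 49*k/20 + 9/10).
Degrees (0,0,4) ⇒ d ≤ 5.
A polynomial solution: f(k) = k*(4*k**4 + 3*k**3 + 3*k**2 + 4*k + 4)/20.
So s_k = (B(k−1)f/C)·t_k = (k*(4*k**4 + 3*k**3 + 3*k**2 + 4*k + 4)/(20*k**4 + 52*k**3 + 67*k**2 + 49*k + 18))·t_k = k*(4*k**4 + 3*k**3 + 3*k**2 + 4*k + 4).
Verify: 20*k**4 + 52*k**3 + 67*k**2 + 49*k + 18 matches t_k.
Sum = s_(6) − s_(2); s_(6) = 35808, s_(2) = 224 ⇒ 35584.

Σ = 35584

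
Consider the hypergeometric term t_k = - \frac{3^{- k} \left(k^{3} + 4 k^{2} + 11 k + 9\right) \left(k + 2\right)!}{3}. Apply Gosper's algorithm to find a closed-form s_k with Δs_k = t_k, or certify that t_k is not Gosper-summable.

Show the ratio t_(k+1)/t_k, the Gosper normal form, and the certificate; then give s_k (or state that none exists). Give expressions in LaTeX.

The ratio is (k**4 + 10*k**3 + 43*k**2 + 91*k + 75)/(3*(k**3 + 4*k**2 + 11*k + 9)).
Gosper form: A/B · C(k+1)/C(k) with A=k/3 + 1, B=1, C=k**3 + 4*k**2 + 11*k + 9.
f must satisfy (k/3 + 1)·f(k+1) − (1)·f(k) = k**3 + 4*k**2 + 11*k + 9.
From deg A=1, deg B=0, deg C=3: d=2.
Solving with deg f ≤ 2: f(k) = 3*(k**2 + 2*k + 2).
So s_k = (B(k−1)f/C)·t_k = (3*(k**2 + 2*k + 2)/(k**3 + 4*k**2 + 11*k + 9))·t_k = -(k**2 + 2*k + 2)*factorial(k + 2)/3**k.
Verify: -(k**3 + 4*k**2 + 11*k + 9)*factorial(k + 2)/(3*3**k) matches t_k.

s_k = - 3^{- k} \left(k^{2} + 2 k + 2\right) \left(k + 2\right)!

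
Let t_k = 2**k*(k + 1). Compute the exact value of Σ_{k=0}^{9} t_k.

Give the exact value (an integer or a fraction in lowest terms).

Σ = 9217

Ratio r(k) = 2*(k + 2)/(k + 1).
Factor: A=2; B=1; C=k + 1.
Key eq: (2)·f(k+1) = (1)·f(k) + (k + 1).
Degrees (0,0,1) ⇒ d ≤ 1.
Coefficient equations give f(k) = k - 1.
R(k) = B(k−1)·f(k)/C(k) = (k - 1)/(k + 1); s_k = R·t_k = 2**k*(k - 1).
s_(k+1) − s_k = 2**k*(k + 1) = t_k.
Evaluate s at k=10 and k=0: 9216 and -1; difference 9217.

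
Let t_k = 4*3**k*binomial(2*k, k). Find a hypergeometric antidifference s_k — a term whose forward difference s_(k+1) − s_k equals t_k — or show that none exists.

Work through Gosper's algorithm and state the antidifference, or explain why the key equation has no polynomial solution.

t_(k+1)/t_k = 6*(2*k + 1)/(k + 1).
So A=12*k + 6 and B=k + 1, with C=1.
f must satisfy (12*k + 6)·f(k+1) − (k)·f(k) = 1.
d = -1 from the (1,1,0) case.
Negative degree bound (-1): no f exists, t_k not Gosper-summable.

no hypergeometric antidifference exists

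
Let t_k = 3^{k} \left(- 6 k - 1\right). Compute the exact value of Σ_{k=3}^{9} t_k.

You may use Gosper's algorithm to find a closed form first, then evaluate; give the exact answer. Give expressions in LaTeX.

Σ = -1535139

The ratio is 3*(6*k + 7)/(6*k + 1).
A = 3, B = 1, C = k + 1/6.
f must satisfy (3)·f(k+1) − (1)·f(k) = k + 1/6.
d = 1 from the (0,0,1) case.
Solve for f: f(k) = (3*k - 4)/6 (degree 1 ≤ 1).
R(k) = B(k−1)·f(k)/C(k) = (3*k - 4)/(6*k + 1); s_k = R·t_k = 3**k*(4 - 3*k).
Δs = 3**k*(-6*k - 1), as required.
Evaluate s at k=10 and k=3: -1535274 and -135; difference -1535139.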